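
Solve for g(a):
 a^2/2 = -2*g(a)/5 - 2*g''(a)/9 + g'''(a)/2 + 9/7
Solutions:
 g(a) = C1*exp(a*(-2^(1/3)*5^(2/3)*(81*sqrt(60009) + 19843)^(1/3) - 40*2^(2/3)*5^(1/3)/(81*sqrt(60009) + 19843)^(1/3) + 40)/270)*sin(10^(1/3)*sqrt(3)*a*(-5^(1/3)*(81*sqrt(60009) + 19843)^(1/3) + 40*2^(1/3)/(81*sqrt(60009) + 19843)^(1/3))/270) + C2*exp(a*(-2^(1/3)*5^(2/3)*(81*sqrt(60009) + 19843)^(1/3) - 40*2^(2/3)*5^(1/3)/(81*sqrt(60009) + 19843)^(1/3) + 40)/270)*cos(10^(1/3)*sqrt(3)*a*(-5^(1/3)*(81*sqrt(60009) + 19843)^(1/3) + 40*2^(1/3)/(81*sqrt(60009) + 19843)^(1/3))/270) + C3*exp(a*(40*2^(2/3)*5^(1/3)/(81*sqrt(60009) + 19843)^(1/3) + 20 + 2^(1/3)*5^(2/3)*(81*sqrt(60009) + 19843)^(1/3))/135) - 5*a^2/4 + 290/63


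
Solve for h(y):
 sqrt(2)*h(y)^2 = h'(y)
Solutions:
 h(y) = -1/(C1 + sqrt(2)*y)


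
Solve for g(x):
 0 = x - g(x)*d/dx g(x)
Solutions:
 g(x) = -sqrt(C1 + x^2)
 g(x) = sqrt(C1 + x^2)


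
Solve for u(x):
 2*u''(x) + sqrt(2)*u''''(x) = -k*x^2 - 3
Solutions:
 u(x) = C1 + C2*x + C3*sin(2^(1/4)*x) + C4*cos(2^(1/4)*x) - k*x^4/24 + x^2*(sqrt(2)*k - 3)/4


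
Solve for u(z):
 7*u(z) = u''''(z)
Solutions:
 u(z) = C1*exp(-7^(1/4)*z) + C2*exp(7^(1/4)*z) + C3*sin(7^(1/4)*z) + C4*cos(7^(1/4)*z)


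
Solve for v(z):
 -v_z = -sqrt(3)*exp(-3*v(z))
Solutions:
 v(z) = log(C1 + 3*sqrt(3)*z)/3
 v(z) = log((-3^(1/3) - 3^(5/6)*I)*(C1 + sqrt(3)*z)^(1/3)/2)
 v(z) = log((-3^(1/3) + 3^(5/6)*I)*(C1 + sqrt(3)*z)^(1/3)/2)


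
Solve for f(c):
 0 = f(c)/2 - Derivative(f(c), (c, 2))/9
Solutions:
 f(c) = C1*exp(-3*sqrt(2)*c/2) + C2*exp(3*sqrt(2)*c/2)


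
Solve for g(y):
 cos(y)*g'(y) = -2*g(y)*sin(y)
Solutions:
 g(y) = C1*cos(y)^2


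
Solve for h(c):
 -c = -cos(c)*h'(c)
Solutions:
 h(c) = C1 + Integral(c/cos(c), c)


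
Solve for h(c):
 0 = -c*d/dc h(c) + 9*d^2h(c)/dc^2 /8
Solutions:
 h(c) = C1 + C2*erfi(2*c/3)


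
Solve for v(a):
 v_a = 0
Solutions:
 v(a) = C1


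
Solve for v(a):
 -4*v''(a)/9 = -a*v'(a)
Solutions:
 v(a) = C1 + C2*erfi(3*sqrt(2)*a/4)


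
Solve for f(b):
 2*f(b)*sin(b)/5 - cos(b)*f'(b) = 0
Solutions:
 f(b) = C1/cos(b)^(2/5)


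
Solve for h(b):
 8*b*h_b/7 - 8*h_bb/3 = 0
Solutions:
 h(b) = C1 + C2*erfi(sqrt(42)*b/14)


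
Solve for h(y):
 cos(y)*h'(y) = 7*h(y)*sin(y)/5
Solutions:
 h(y) = C1/cos(y)^(7/5)


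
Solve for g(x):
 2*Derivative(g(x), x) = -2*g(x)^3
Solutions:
 g(x) = -sqrt(2)*sqrt(-1/(C1 - x))/2
 g(x) = sqrt(2)*sqrt(-1/(C1 - x))/2


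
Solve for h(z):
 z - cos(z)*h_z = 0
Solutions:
 h(z) = C1 + Integral(z/cos(z), z)


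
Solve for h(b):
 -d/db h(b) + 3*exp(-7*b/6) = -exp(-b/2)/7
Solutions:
 h(b) = C1 - 2*exp(-b/2)/7 - 18*exp(-7*b/6)/7


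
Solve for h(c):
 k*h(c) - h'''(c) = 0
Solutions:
 h(c) = C1*exp(c*k^(1/3)) + C2*exp(c*k^(1/3)*(-1 + sqrt(3)*I)/2) + C3*exp(-c*k^(1/3)*(1 + sqrt(3)*I)/2)


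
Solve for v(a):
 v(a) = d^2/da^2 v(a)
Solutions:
 v(a) = C1*exp(-a) + C2*exp(a)


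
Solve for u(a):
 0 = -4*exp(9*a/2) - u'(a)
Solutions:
 u(a) = C1 - 8*exp(9*a/2)/9


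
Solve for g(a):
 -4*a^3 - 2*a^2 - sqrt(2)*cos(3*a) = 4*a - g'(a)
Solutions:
 g(a) = C1 + a^4 + 2*a^3/3 + 2*a^2 + sqrt(2)*sin(3*a)/3


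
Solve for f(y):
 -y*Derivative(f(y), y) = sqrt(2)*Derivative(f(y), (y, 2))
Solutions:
 f(y) = C1 + C2*erf(2^(1/4)*y/2)


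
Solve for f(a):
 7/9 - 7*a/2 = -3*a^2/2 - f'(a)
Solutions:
 f(a) = C1 - a^3/2 + 7*a^2/4 - 7*a/9


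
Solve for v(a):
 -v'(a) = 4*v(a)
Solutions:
 v(a) = C1*exp(-4*a)


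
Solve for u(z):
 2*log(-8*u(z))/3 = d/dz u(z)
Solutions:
 -3*Integral(1/(log(-_y) + 3*log(2)), (_y, u(z)))/2 = C1 - z


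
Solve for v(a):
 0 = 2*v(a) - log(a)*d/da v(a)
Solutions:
 v(a) = C1*exp(2*li(a))


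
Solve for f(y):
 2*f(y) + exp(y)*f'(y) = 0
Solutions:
 f(y) = C1*exp(2*exp(-y))


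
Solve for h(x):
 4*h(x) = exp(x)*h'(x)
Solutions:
 h(x) = C1*exp(-4*exp(-x))


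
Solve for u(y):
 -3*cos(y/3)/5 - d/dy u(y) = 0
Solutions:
 u(y) = C1 - 9*sin(y/3)/5


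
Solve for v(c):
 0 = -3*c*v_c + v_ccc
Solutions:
 v(c) = C1 + Integral(C2*airyai(3^(1/3)*c) + C3*airybi(3^(1/3)*c), c)


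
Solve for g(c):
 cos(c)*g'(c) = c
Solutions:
 g(c) = C1 + Integral(c/cos(c), c)


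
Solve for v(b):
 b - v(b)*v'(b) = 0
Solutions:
 v(b) = -sqrt(C1 + b^2)
 v(b) = sqrt(C1 + b^2)


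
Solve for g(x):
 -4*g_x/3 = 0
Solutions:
 g(x) = C1


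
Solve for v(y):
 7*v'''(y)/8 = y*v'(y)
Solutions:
 v(y) = C1 + Integral(C2*airyai(2*7^(2/3)*y/7) + C3*airybi(2*7^(2/3)*y/7), y)


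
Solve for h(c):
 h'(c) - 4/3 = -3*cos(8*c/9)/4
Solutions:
 h(c) = C1 + 4*c/3 - 27*sin(8*c/9)/32


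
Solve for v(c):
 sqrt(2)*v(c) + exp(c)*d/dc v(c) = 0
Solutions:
 v(c) = C1*exp(sqrt(2)*exp(-c))


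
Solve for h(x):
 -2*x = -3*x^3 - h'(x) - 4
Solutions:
 h(x) = C1 - 3*x^4/4 + x^2 - 4*x


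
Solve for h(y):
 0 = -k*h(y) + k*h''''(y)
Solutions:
 h(y) = C1*exp(-y) + C2*exp(y) + C3*sin(y) + C4*cos(y)


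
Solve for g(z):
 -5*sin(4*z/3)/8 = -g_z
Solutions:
 g(z) = C1 - 15*cos(4*z/3)/32


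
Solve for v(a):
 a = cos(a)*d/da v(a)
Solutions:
 v(a) = C1 + Integral(a/cos(a), a)


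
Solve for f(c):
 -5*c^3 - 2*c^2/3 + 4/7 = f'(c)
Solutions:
 f(c) = C1 - 5*c^4/4 - 2*c^3/9 + 4*c/7


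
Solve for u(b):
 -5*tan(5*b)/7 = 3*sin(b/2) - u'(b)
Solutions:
 u(b) = C1 - log(cos(5*b))/7 - 6*cos(b/2)


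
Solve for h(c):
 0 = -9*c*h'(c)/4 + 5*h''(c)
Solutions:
 h(c) = C1 + C2*erfi(3*sqrt(10)*c/20)


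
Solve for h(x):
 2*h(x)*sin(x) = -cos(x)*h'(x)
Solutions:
 h(x) = C1*cos(x)^2


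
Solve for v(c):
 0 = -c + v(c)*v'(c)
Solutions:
 v(c) = -sqrt(C1 + c^2)
 v(c) = sqrt(C1 + c^2)


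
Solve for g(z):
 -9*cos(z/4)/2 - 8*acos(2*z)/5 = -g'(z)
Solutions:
 g(z) = C1 + 8*z*acos(2*z)/5 - 4*sqrt(1 - 4*z^2)/5 + 18*sin(z/4)


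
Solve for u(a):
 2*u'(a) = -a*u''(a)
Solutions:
 u(a) = C1 + C2/a


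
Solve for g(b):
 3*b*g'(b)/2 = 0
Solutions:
 g(b) = C1


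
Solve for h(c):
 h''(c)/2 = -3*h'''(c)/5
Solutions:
 h(c) = C1 + C2*c + C3*exp(-5*c/6)


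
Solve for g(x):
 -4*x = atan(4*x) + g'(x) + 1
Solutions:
 g(x) = C1 - 2*x^2 - x*atan(4*x) - x + log(16*x^2 + 1)/8


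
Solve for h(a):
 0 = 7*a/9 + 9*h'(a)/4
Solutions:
 h(a) = C1 - 14*a^2/81


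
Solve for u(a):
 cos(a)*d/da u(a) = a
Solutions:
 u(a) = C1 + Integral(a/cos(a), a)


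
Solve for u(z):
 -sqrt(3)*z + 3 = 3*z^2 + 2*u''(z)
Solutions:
 u(z) = C1 + C2*z - z^4/8 - sqrt(3)*z^3/12 + 3*z^2/4


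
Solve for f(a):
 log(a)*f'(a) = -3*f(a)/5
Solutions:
 f(a) = C1*exp(-3*li(a)/5)


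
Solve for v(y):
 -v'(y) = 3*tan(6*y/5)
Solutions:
 v(y) = C1 + 5*log(cos(6*y/5))/2


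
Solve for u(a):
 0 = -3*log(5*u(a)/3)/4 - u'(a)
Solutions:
 -4*Integral(1/(-log(_y) - log(5) + log(3)), (_y, u(a)))/3 = C1 - a


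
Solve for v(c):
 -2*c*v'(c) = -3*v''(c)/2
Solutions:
 v(c) = C1 + C2*erfi(sqrt(6)*c/3)


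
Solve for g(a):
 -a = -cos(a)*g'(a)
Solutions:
 g(a) = C1 + Integral(a/cos(a), a)


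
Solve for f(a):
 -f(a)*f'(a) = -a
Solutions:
 f(a) = -sqrt(C1 + a^2)
 f(a) = sqrt(C1 + a^2)


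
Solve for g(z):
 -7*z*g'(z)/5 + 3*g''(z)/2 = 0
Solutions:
 g(z) = C1 + C2*erfi(sqrt(105)*z/15)


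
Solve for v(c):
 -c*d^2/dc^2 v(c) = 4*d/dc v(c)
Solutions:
 v(c) = C1 + C2/c^3


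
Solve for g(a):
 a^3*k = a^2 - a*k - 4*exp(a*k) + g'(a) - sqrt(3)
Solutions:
 g(a) = C1 + a^4*k/4 - a^3/3 + a^2*k/2 + sqrt(3)*a + 4*exp(a*k)/k


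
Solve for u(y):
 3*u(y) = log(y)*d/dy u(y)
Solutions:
 u(y) = C1*exp(3*li(y))


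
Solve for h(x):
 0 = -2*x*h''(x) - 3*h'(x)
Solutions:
 h(x) = C1 + C2/sqrt(x)


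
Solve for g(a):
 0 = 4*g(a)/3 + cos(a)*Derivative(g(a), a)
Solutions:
 g(a) = C1*(sin(a) - 1)^(2/3)/(sin(a) + 1)^(2/3)


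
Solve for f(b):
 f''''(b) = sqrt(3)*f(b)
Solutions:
 f(b) = C1*exp(-3^(1/8)*b) + C2*exp(3^(1/8)*b) + C3*sin(3^(1/8)*b) + C4*cos(3^(1/8)*b)


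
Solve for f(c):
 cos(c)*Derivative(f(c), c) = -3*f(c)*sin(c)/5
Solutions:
 f(c) = C1*cos(c)^(3/5)


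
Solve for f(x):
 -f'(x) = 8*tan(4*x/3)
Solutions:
 f(x) = C1 + 6*log(cos(4*x/3))


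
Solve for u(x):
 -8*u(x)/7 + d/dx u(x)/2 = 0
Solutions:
 u(x) = C1*exp(16*x/7)


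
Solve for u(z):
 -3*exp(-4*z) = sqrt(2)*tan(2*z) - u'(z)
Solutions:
 u(z) = C1 + sqrt(2)*log(tan(2*z)^2 + 1)/4 - 3*exp(-4*z)/4


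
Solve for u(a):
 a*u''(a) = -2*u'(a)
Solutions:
 u(a) = C1 + C2/a


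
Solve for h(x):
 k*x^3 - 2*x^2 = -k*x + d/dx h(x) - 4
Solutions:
 h(x) = C1 + k*x^4/4 + k*x^2/2 - 2*x^3/3 + 4*x


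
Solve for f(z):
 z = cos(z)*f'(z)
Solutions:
 f(z) = C1 + Integral(z/cos(z), z)


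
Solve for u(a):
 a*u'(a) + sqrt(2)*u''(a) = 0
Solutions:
 u(a) = C1 + C2*erf(2^(1/4)*a/2)


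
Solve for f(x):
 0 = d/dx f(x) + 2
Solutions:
 f(x) = C1 - 2*x


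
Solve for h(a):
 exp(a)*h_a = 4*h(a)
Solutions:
 h(a) = C1*exp(-4*exp(-a))


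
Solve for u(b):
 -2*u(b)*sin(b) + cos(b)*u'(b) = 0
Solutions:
 u(b) = C1/cos(b)^2


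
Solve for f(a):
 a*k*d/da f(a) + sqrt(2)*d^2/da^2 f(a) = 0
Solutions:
 f(a) = Piecewise((-2^(3/4)*sqrt(pi)*C1*erf(2^(1/4)*a*sqrt(k)/2)/(2*sqrt(k)) - C2, (k > 0) | (k < 0)), (-C1*a - C2, True))


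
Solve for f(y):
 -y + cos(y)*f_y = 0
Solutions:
 f(y) = C1 + Integral(y/cos(y), y)


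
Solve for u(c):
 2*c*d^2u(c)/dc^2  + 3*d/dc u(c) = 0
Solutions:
 u(c) = C1 + C2/sqrt(c)


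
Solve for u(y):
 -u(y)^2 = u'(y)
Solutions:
 u(y) = 1/(C1 + y)


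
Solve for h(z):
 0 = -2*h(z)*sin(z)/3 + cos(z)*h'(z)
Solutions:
 h(z) = C1/cos(z)^(2/3)


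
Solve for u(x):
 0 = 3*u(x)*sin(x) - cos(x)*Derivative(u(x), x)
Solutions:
 u(x) = C1/cos(x)^3


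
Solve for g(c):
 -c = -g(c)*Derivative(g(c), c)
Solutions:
 g(c) = -sqrt(C1 + c^2)
 g(c) = sqrt(C1 + c^2)


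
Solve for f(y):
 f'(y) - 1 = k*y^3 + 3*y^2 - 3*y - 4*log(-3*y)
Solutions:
 f(y) = C1 + k*y^4/4 + y^3 - 3*y^2/2 - 4*y*log(-y) + y*(5 - 4*log(3))


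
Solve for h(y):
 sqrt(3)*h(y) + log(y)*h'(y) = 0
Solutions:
 h(y) = C1*exp(-sqrt(3)*li(y))


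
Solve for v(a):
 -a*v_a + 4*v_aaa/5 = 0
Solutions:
 v(a) = C1 + Integral(C2*airyai(10^(1/3)*a/2) + C3*airybi(10^(1/3)*a/2), a)


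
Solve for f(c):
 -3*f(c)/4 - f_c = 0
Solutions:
 f(c) = C1*exp(-3*c/4)


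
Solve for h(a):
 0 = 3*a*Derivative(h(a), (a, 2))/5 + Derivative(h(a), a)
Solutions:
 h(a) = C1 + C2/a^(2/3)


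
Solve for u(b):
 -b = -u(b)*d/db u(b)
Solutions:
 u(b) = -sqrt(C1 + b^2)
 u(b) = sqrt(C1 + b^2)


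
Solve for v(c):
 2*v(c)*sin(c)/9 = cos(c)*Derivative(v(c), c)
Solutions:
 v(c) = C1/cos(c)^(2/9)


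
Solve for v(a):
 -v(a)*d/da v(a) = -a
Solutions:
 v(a) = -sqrt(C1 + a^2)
 v(a) = sqrt(C1 + a^2)


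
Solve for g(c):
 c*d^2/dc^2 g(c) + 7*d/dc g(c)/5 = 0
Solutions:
 g(c) = C1 + C2/c^(2/5)


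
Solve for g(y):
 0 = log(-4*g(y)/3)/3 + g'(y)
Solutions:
 3*Integral(1/(log(-_y) - log(3) + 2*log(2)), (_y, g(y))) = C1 - y


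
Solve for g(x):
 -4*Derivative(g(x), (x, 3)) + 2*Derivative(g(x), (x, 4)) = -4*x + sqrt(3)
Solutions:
 g(x) = C1 + C2*x + C3*x^2 + C4*exp(2*x) + x^4/24 + x^3*(2 - sqrt(3))/24


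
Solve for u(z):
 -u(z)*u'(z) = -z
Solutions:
 u(z) = -sqrt(C1 + z^2)
 u(z) = sqrt(C1 + z^2)


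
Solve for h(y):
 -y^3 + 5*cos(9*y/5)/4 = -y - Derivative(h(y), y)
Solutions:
 h(y) = C1 + y^4/4 - y^2/2 - 25*sin(9*y/5)/36


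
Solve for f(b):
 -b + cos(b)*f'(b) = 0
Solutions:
 f(b) = C1 + Integral(b/cos(b), b)


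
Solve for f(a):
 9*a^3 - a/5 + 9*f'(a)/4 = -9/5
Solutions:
 f(a) = C1 - a^4 + 2*a^2/45 - 4*a/5


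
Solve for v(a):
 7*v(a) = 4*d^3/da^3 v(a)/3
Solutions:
 v(a) = C3*exp(42^(1/3)*a/2) + (C1*sin(14^(1/3)*3^(5/6)*a/4) + C2*cos(14^(1/3)*3^(5/6)*a/4))*exp(-42^(1/3)*a/4)


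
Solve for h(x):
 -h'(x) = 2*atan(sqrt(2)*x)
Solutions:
 h(x) = C1 - 2*x*atan(sqrt(2)*x) + sqrt(2)*log(2*x^2 + 1)/2


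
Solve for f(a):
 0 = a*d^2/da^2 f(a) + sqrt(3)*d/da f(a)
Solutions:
 f(a) = C1 + C2*a^(1 - sqrt(3))


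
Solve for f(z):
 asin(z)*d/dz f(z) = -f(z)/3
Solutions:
 f(z) = C1*exp(-Integral(1/asin(z), z)/3)


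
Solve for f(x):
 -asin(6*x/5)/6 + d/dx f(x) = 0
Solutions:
 f(x) = C1 + x*asin(6*x/5)/6 + sqrt(25 - 36*x^2)/36


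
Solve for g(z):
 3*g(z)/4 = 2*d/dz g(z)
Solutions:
 g(z) = C1*exp(3*z/8)


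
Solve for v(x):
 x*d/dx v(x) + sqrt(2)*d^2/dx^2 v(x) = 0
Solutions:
 v(x) = C1 + C2*erf(2^(1/4)*x/2)


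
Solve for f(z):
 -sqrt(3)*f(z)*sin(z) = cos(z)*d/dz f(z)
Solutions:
 f(z) = C1*cos(z)^(sqrt(3))


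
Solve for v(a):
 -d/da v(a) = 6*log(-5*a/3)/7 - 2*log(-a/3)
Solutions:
 v(a) = C1 + 8*a*log(-a)/7 + a*(-log(46875)/7 - 8/7 - log(3))


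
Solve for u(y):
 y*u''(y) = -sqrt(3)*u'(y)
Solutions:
 u(y) = C1 + C2*y^(1 - sqrt(3))


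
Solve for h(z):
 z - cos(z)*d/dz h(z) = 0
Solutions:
 h(z) = C1 + Integral(z/cos(z), z)


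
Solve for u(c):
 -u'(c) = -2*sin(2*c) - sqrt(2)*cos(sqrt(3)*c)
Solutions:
 u(c) = C1 + sqrt(6)*sin(sqrt(3)*c)/3 - cos(2*c)


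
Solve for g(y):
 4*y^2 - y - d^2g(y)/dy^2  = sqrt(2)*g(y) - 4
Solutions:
 g(y) = C1*sin(2^(1/4)*y) + C2*cos(2^(1/4)*y) + 2*sqrt(2)*y^2 - sqrt(2)*y/2 - 4 + 2*sqrt(2)


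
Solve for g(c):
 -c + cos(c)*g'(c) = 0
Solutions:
 g(c) = C1 + Integral(c/cos(c), c)


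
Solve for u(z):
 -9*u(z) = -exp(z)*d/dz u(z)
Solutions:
 u(z) = C1*exp(-9*exp(-z))


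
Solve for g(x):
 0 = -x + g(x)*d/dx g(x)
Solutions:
 g(x) = -sqrt(C1 + x^2)
 g(x) = sqrt(C1 + x^2)


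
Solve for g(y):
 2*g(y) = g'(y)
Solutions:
 g(y) = C1*exp(2*y)


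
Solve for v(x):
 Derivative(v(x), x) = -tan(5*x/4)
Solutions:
 v(x) = C1 + 4*log(cos(5*x/4))/5


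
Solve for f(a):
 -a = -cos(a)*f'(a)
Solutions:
 f(a) = C1 + Integral(a/cos(a), a)


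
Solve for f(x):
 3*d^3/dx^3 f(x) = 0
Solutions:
 f(x) = C1 + C2*x + C3*x^2


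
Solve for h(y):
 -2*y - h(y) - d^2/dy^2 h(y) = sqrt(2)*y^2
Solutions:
 h(y) = C1*sin(y) + C2*cos(y) - sqrt(2)*y^2 - 2*y + 2*sqrt(2)


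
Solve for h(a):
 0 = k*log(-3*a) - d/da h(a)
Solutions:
 h(a) = C1 + a*k*log(-a) + a*k*(-1 + log(3))


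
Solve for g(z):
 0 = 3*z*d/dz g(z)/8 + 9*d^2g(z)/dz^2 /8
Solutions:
 g(z) = C1 + C2*erf(sqrt(6)*z/6)


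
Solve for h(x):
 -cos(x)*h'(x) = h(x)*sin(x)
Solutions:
 h(x) = C1*cos(x)


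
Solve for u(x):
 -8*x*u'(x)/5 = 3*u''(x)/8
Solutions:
 u(x) = C1 + C2*erf(4*sqrt(30)*x/15)


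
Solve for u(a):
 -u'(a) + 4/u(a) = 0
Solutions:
 u(a) = -sqrt(C1 + 8*a)
 u(a) = sqrt(C1 + 8*a)


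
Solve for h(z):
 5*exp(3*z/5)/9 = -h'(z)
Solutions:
 h(z) = C1 - 25*exp(3*z/5)/27


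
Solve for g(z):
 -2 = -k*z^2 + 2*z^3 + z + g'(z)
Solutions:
 g(z) = C1 + k*z^3/3 - z^4/2 - z^2/2 - 2*z


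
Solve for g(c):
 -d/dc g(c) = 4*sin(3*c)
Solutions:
 g(c) = C1 + 4*cos(3*c)/3


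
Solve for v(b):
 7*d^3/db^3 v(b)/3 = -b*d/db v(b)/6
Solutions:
 v(b) = C1 + Integral(C2*airyai(-14^(2/3)*b/14) + C3*airybi(-14^(2/3)*b/14), b)


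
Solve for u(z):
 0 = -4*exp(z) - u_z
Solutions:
 u(z) = C1 - 4*exp(z)


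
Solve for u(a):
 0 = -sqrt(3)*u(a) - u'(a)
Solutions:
 u(a) = C1*exp(-sqrt(3)*a)


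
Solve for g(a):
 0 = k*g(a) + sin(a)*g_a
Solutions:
 g(a) = C1*exp(k*(-log(cos(a) - 1) + log(cos(a) + 1))/2)


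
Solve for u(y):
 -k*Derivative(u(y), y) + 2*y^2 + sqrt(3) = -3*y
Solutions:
 u(y) = C1 + 2*y^3/(3*k) + 3*y^2/(2*k) + sqrt(3)*y/k


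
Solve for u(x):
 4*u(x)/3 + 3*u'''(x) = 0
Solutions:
 u(x) = C3*exp(-2^(2/3)*3^(1/3)*x/3) + (C1*sin(2^(2/3)*3^(5/6)*x/6) + C2*cos(2^(2/3)*3^(5/6)*x/6))*exp(2^(2/3)*3^(1/3)*x/6)


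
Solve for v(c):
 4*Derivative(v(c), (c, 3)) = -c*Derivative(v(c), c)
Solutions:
 v(c) = C1 + Integral(C2*airyai(-2^(1/3)*c/2) + C3*airybi(-2^(1/3)*c/2), c)


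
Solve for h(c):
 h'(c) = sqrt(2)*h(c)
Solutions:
 h(c) = C1*exp(sqrt(2)*c)


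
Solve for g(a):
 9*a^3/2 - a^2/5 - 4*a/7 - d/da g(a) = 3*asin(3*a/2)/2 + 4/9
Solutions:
 g(a) = C1 + 9*a^4/8 - a^3/15 - 2*a^2/7 - 3*a*asin(3*a/2)/2 - 4*a/9 - sqrt(4 - 9*a^2)/2


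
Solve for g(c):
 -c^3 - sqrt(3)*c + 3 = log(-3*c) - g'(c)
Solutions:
 g(c) = C1 + c^4/4 + sqrt(3)*c^2/2 + c*log(-c) + c*(-4 + log(3))


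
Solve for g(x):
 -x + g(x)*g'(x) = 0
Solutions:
 g(x) = -sqrt(C1 + x^2)
 g(x) = sqrt(C1 + x^2)


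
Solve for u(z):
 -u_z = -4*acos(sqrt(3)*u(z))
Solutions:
 Integral(1/acos(sqrt(3)*_y), (_y, u(z))) = C1 + 4*z


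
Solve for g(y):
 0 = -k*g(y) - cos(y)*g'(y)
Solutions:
 g(y) = C1*exp(k*(log(sin(y) - 1) - log(sin(y) + 1))/2)


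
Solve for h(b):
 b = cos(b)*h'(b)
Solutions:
 h(b) = C1 + Integral(b/cos(b), b)


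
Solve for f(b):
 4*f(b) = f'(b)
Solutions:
 f(b) = C1*exp(4*b)


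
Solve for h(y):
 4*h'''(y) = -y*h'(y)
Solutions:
 h(y) = C1 + Integral(C2*airyai(-2^(1/3)*y/2) + C3*airybi(-2^(1/3)*y/2), y)


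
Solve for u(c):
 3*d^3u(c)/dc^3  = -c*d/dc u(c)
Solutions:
 u(c) = C1 + Integral(C2*airyai(-3^(2/3)*c/3) + C3*airybi(-3^(2/3)*c/3), c)


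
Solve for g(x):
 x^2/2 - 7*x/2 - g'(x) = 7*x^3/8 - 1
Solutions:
 g(x) = C1 - 7*x^4/32 + x^3/6 - 7*x^2/4 + x


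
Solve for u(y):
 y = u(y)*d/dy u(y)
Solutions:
 u(y) = -sqrt(C1 + y^2)
 u(y) = sqrt(C1 + y^2)


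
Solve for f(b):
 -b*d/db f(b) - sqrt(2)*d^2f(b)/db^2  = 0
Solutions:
 f(b) = C1 + C2*erf(2^(1/4)*b/2)


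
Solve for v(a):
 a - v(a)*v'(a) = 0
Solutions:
 v(a) = -sqrt(C1 + a^2)
 v(a) = sqrt(C1 + a^2)


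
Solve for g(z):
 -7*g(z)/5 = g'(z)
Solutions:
 g(z) = C1*exp(-7*z/5)


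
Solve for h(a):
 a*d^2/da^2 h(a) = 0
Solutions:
 h(a) = C1 + C2*a


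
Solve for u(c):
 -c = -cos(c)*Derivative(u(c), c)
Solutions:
 u(c) = C1 + Integral(c/cos(c), c)


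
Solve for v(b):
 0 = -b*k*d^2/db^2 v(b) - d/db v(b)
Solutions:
 v(b) = C1 + b^(((re(k) - 1)*re(k) + im(k)^2)/(re(k)^2 + im(k)^2))*(C2*sin(log(b)*Abs(im(k))/(re(k)^2 + im(k)^2)) + C3*cos(log(b)*im(k)/(re(k)^2 + im(k)^2)))


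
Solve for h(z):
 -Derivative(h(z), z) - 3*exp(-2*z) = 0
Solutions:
 h(z) = C1 + 3*exp(-2*z)/2


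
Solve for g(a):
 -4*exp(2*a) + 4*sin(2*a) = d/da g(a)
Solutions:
 g(a) = C1 - 2*exp(2*a) - 2*cos(2*a)


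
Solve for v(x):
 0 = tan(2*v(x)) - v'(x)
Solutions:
 v(x) = -asin(C1*exp(2*x))/2 + pi/2
 v(x) = asin(C1*exp(2*x))/2


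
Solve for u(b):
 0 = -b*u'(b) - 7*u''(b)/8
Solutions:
 u(b) = C1 + C2*erf(2*sqrt(7)*b/7)


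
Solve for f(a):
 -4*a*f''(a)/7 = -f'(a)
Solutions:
 f(a) = C1 + C2*a^(11/4)


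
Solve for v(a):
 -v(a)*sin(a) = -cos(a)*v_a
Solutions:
 v(a) = C1/cos(a)


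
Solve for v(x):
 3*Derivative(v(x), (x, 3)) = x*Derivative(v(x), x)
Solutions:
 v(x) = C1 + Integral(C2*airyai(3^(2/3)*x/3) + C3*airybi(3^(2/3)*x/3), x)


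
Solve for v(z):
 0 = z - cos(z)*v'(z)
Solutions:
 v(z) = C1 + Integral(z/cos(z), z)


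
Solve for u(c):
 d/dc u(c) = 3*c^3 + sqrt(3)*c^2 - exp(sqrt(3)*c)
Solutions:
 u(c) = C1 + 3*c^4/4 + sqrt(3)*c^3/3 - sqrt(3)*exp(sqrt(3)*c)/3


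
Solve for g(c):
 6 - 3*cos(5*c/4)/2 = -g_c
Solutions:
 g(c) = C1 - 6*c + 6*sin(5*c/4)/5


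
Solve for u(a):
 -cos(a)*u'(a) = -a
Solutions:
 u(a) = C1 + Integral(a/cos(a), a)


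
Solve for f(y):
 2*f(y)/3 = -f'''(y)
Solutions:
 f(y) = C3*exp(-2^(1/3)*3^(2/3)*y/3) + (C1*sin(2^(1/3)*3^(1/6)*y/2) + C2*cos(2^(1/3)*3^(1/6)*y/2))*exp(2^(1/3)*3^(2/3)*y/6)


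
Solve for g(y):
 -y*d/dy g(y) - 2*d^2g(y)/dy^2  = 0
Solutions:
 g(y) = C1 + C2*erf(y/2)


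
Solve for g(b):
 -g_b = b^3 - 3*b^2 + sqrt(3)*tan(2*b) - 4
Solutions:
 g(b) = C1 - b^4/4 + b^3 + 4*b + sqrt(3)*log(cos(2*b))/2


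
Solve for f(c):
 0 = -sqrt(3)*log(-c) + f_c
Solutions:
 f(c) = C1 + sqrt(3)*c*log(-c) - sqrt(3)*c


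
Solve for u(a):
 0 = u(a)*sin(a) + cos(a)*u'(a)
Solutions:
 u(a) = C1*cos(a)


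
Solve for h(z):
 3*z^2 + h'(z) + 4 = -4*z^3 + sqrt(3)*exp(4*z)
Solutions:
 h(z) = C1 - z^4 - z^3 - 4*z + sqrt(3)*exp(4*z)/4


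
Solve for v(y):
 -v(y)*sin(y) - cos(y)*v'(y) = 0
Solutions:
 v(y) = C1*cos(y)


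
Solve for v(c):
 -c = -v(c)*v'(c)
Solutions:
 v(c) = -sqrt(C1 + c^2)
 v(c) = sqrt(C1 + c^2)


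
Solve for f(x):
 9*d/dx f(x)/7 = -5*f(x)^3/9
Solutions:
 f(x) = -9*sqrt(2)*sqrt(-1/(C1 - 35*x))/2
 f(x) = 9*sqrt(2)*sqrt(-1/(C1 - 35*x))/2


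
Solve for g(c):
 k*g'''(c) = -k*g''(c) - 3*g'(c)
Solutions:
 g(c) = C1 + C2*exp(c*(-1 + sqrt(k*(k - 12))/k)/2) + C3*exp(-c*(1 + sqrt(k*(k - 12))/k)/2)


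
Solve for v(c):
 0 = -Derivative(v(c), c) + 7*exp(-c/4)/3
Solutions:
 v(c) = C1 - 28*exp(-c/4)/3


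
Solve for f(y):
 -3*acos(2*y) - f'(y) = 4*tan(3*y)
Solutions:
 f(y) = C1 - 3*y*acos(2*y) + 3*sqrt(1 - 4*y^2)/2 + 4*log(cos(3*y))/3


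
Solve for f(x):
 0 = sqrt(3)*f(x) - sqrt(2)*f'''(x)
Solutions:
 f(x) = C3*exp(2^(5/6)*3^(1/6)*x/2) + (C1*sin(2^(5/6)*3^(2/3)*x/4) + C2*cos(2^(5/6)*3^(2/3)*x/4))*exp(-2^(5/6)*3^(1/6)*x/4)


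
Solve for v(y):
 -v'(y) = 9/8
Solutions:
 v(y) = C1 - 9*y/8


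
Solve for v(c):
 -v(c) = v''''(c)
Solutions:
 v(c) = (C1*sin(sqrt(2)*c/2) + C2*cos(sqrt(2)*c/2))*exp(-sqrt(2)*c/2) + (C3*sin(sqrt(2)*c/2) + C4*cos(sqrt(2)*c/2))*exp(sqrt(2)*c/2)


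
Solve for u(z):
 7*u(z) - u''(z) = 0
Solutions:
 u(z) = C1*exp(-sqrt(7)*z) + C2*exp(sqrt(7)*z)


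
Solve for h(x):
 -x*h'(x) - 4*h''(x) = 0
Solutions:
 h(x) = C1 + C2*erf(sqrt(2)*x/4)


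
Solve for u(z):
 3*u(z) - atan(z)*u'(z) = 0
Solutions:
 u(z) = C1*exp(3*Integral(1/atan(z), z))


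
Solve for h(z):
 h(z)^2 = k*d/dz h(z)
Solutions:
 h(z) = -k/(C1*k + z)


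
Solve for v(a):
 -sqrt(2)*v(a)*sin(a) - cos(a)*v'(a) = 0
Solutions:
 v(a) = C1*cos(a)^(sqrt(2))


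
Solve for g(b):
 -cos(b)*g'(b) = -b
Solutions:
 g(b) = C1 + Integral(b/cos(b), b)


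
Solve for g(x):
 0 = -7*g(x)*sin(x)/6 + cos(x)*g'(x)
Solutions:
 g(x) = C1/cos(x)^(7/6)


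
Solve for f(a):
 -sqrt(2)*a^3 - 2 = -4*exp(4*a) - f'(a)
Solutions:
 f(a) = C1 + sqrt(2)*a^4/4 + 2*a - exp(4*a)


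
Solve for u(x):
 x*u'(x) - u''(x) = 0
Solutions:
 u(x) = C1 + C2*erfi(sqrt(2)*x/2)


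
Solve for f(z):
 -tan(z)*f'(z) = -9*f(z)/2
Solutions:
 f(z) = C1*sin(z)^(9/2)


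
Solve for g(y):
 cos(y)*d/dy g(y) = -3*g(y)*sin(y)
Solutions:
 g(y) = C1*cos(y)^3


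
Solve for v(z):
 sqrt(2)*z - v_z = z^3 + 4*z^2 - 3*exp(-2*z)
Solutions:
 v(z) = C1 - z^4/4 - 4*z^3/3 + sqrt(2)*z^2/2 - 3*exp(-2*z)/2


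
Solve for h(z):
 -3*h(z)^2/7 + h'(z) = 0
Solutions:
 h(z) = -7/(C1 + 3*z)


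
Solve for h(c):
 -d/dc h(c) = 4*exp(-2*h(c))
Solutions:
 h(c) = log(-sqrt(C1 - 8*c))
 h(c) = log(C1 - 8*c)/2


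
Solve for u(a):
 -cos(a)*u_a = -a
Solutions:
 u(a) = C1 + Integral(a/cos(a), a)


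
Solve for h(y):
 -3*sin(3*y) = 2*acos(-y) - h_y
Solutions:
 h(y) = C1 + 2*y*acos(-y) + 2*sqrt(1 - y^2) - cos(3*y)


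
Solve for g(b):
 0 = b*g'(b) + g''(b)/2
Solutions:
 g(b) = C1 + C2*erf(b)


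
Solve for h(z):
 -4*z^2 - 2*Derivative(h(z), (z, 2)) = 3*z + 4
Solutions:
 h(z) = C1 + C2*z - z^4/6 - z^3/4 - z^2


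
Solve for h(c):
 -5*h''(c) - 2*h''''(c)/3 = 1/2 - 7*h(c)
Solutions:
 h(c) = C1*exp(-c*sqrt(-15 + sqrt(393))/2) + C2*exp(c*sqrt(-15 + sqrt(393))/2) + C3*sin(c*sqrt(15 + sqrt(393))/2) + C4*cos(c*sqrt(15 + sqrt(393))/2) + 1/14


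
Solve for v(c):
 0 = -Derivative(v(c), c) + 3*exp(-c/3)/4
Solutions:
 v(c) = C1 - 9*exp(-c/3)/4


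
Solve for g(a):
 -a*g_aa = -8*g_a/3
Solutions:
 g(a) = C1 + C2*a^(11/3)


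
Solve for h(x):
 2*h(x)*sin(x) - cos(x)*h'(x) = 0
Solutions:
 h(x) = C1/cos(x)^2


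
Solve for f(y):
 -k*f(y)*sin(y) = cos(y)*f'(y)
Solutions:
 f(y) = C1*exp(k*log(cos(y)))


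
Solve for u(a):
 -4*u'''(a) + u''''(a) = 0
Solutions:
 u(a) = C1 + C2*a + C3*a^2 + C4*exp(4*a)


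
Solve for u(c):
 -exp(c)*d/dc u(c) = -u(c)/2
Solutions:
 u(c) = C1*exp(-exp(-c)/2)


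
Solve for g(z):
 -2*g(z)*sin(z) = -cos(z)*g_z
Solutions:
 g(z) = C1/cos(z)^2


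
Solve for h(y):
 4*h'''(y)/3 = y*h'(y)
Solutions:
 h(y) = C1 + Integral(C2*airyai(6^(1/3)*y/2) + C3*airybi(6^(1/3)*y/2), y)


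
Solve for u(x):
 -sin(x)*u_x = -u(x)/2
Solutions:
 u(x) = C1*(cos(x) - 1)^(1/4)/(cos(x) + 1)^(1/4)


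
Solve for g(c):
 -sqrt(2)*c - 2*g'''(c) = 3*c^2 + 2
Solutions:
 g(c) = C1 + C2*c + C3*c^2 - c^5/40 - sqrt(2)*c^4/48 - c^3/6


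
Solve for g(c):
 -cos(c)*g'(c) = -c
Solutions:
 g(c) = C1 + Integral(c/cos(c), c)


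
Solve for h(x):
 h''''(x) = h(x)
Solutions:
 h(x) = C1*exp(-x) + C2*exp(x) + C3*sin(x) + C4*cos(x)


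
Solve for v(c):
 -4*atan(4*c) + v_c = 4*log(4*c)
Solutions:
 v(c) = C1 + 4*c*log(c) + 4*c*atan(4*c) - 4*c + 8*c*log(2) - log(16*c^2 + 1)/2


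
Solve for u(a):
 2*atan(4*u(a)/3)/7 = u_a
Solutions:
 Integral(1/atan(4*_y/3), (_y, u(a))) = C1 + 2*a/7


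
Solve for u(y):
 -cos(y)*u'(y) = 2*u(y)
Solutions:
 u(y) = C1*(sin(y) - 1)/(sin(y) + 1)


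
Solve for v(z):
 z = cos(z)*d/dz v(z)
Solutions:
 v(z) = C1 + Integral(z/cos(z), z)


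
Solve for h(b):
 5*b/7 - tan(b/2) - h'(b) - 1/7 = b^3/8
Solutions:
 h(b) = C1 - b^4/32 + 5*b^2/14 - b/7 + 2*log(cos(b/2))


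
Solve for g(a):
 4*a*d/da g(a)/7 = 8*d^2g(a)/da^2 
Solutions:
 g(a) = C1 + C2*erfi(sqrt(7)*a/14)


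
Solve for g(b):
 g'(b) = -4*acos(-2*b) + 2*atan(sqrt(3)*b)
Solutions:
 g(b) = C1 - 4*b*acos(-2*b) + 2*b*atan(sqrt(3)*b) - 2*sqrt(1 - 4*b^2) - sqrt(3)*log(3*b^2 + 1)/3


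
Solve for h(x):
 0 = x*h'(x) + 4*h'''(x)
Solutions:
 h(x) = C1 + Integral(C2*airyai(-2^(1/3)*x/2) + C3*airybi(-2^(1/3)*x/2), x)


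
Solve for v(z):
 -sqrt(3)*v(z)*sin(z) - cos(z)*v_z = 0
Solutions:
 v(z) = C1*cos(z)^(sqrt(3))


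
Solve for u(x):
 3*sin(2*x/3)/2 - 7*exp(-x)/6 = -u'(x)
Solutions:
 u(x) = C1 + 9*cos(2*x/3)/4 - 7*exp(-x)/6


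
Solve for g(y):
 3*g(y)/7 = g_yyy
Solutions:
 g(y) = C3*exp(3^(1/3)*7^(2/3)*y/7) + (C1*sin(3^(5/6)*7^(2/3)*y/14) + C2*cos(3^(5/6)*7^(2/3)*y/14))*exp(-3^(1/3)*7^(2/3)*y/14)


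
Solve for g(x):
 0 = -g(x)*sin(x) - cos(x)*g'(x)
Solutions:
 g(x) = C1*cos(x)


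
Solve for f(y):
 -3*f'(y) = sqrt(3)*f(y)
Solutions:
 f(y) = C1*exp(-sqrt(3)*y/3)


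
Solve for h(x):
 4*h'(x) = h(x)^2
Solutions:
 h(x) = -4/(C1 + x)


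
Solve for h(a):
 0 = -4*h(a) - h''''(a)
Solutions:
 h(a) = (C1*sin(a) + C2*cos(a))*exp(-a) + (C3*sin(a) + C4*cos(a))*exp(a)


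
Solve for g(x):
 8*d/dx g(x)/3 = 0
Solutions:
 g(x) = C1


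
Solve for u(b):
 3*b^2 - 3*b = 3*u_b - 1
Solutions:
 u(b) = C1 + b^3/3 - b^2/2 + b/3


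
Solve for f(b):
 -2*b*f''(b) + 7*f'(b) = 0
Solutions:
 f(b) = C1 + C2*b^(9/2)


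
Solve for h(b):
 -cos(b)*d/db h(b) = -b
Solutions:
 h(b) = C1 + Integral(b/cos(b), b)


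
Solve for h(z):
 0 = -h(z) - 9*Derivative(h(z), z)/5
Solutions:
 h(z) = C1*exp(-5*z/9)


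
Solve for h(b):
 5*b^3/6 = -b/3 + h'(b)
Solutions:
 h(b) = C1 + 5*b^4/24 + b^2/6


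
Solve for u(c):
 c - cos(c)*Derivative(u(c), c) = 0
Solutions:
 u(c) = C1 + Integral(c/cos(c), c)


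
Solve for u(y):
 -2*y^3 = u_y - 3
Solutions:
 u(y) = C1 - y^4/2 + 3*y


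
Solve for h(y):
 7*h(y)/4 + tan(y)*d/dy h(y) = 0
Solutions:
 h(y) = C1/sin(y)^(7/4)


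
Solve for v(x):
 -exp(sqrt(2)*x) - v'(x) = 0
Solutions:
 v(x) = C1 - sqrt(2)*exp(sqrt(2)*x)/2


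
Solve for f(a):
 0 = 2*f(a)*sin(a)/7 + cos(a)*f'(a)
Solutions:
 f(a) = C1*cos(a)^(2/7)


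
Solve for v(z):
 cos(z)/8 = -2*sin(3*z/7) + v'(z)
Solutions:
 v(z) = C1 + sin(z)/8 - 14*cos(3*z/7)/3


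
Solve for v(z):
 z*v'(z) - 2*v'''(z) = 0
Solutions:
 v(z) = C1 + Integral(C2*airyai(2^(2/3)*z/2) + C3*airybi(2^(2/3)*z/2), z)


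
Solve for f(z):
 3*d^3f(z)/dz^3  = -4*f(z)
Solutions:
 f(z) = C3*exp(-6^(2/3)*z/3) + (C1*sin(2^(2/3)*3^(1/6)*z/2) + C2*cos(2^(2/3)*3^(1/6)*z/2))*exp(6^(2/3)*z/6)


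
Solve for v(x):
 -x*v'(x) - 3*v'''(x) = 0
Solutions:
 v(x) = C1 + Integral(C2*airyai(-3^(2/3)*x/3) + C3*airybi(-3^(2/3)*x/3), x)


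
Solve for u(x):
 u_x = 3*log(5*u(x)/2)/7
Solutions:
 7*Integral(1/(-log(_y) - log(5) + log(2)), (_y, u(x)))/3 = C1 - x


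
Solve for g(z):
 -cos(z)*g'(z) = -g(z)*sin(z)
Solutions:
 g(z) = C1/cos(z)


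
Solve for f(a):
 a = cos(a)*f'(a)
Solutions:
 f(a) = C1 + Integral(a/cos(a), a)


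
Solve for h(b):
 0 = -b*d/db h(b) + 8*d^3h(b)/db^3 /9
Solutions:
 h(b) = C1 + Integral(C2*airyai(3^(2/3)*b/2) + C3*airybi(3^(2/3)*b/2), b)


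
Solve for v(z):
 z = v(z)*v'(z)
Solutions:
 v(z) = -sqrt(C1 + z^2)
 v(z) = sqrt(C1 + z^2)


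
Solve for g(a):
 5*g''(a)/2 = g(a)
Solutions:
 g(a) = C1*exp(-sqrt(10)*a/5) + C2*exp(sqrt(10)*a/5)


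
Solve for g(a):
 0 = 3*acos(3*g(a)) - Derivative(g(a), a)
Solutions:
 Integral(1/acos(3*_y), (_y, g(a))) = C1 + 3*a


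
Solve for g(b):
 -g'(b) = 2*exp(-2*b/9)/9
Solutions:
 g(b) = C1 + exp(-2*b/9)


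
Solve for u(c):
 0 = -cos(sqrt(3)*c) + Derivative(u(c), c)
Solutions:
 u(c) = C1 + sqrt(3)*sin(sqrt(3)*c)/3


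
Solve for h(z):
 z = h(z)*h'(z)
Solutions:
 h(z) = -sqrt(C1 + z^2)
 h(z) = sqrt(C1 + z^2)


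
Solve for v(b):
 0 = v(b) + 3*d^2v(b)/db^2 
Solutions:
 v(b) = C1*sin(sqrt(3)*b/3) + C2*cos(sqrt(3)*b/3)


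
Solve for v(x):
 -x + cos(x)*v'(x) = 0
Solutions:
 v(x) = C1 + Integral(x/cos(x), x)


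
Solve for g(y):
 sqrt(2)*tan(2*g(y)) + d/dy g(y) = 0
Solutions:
 g(y) = -asin(C1*exp(-2*sqrt(2)*y))/2 + pi/2
 g(y) = asin(C1*exp(-2*sqrt(2)*y))/2


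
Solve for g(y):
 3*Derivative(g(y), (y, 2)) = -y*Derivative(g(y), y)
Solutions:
 g(y) = C1 + C2*erf(sqrt(6)*y/6)


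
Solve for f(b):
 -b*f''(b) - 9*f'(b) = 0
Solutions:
 f(b) = C1 + C2/b^8


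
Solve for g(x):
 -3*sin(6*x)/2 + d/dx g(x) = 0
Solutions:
 g(x) = C1 - cos(6*x)/4


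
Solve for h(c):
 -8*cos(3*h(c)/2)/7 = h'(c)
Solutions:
 8*c/7 - log(sin(3*h(c)/2) - 1)/3 + log(sin(3*h(c)/2) + 1)/3 = C1


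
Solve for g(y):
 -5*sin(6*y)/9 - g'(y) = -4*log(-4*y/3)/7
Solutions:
 g(y) = C1 + 4*y*log(-y)/7 - 4*y*log(3)/7 - 4*y/7 + 8*y*log(2)/7 + 5*cos(6*y)/54


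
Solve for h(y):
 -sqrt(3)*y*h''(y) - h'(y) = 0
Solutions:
 h(y) = C1 + C2*y^(1 - sqrt(3)/3)


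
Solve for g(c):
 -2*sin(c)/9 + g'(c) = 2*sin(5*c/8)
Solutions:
 g(c) = C1 - 16*cos(5*c/8)/5 - 2*cos(c)/9


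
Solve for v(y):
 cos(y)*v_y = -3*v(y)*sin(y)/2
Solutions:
 v(y) = C1*cos(y)^(3/2)


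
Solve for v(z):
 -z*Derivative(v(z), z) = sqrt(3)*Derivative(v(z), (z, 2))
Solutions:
 v(z) = C1 + C2*erf(sqrt(2)*3^(3/4)*z/6)


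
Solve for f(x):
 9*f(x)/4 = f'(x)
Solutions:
 f(x) = C1*exp(9*x/4)


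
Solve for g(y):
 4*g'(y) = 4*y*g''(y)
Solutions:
 g(y) = C1 + C2*y^2


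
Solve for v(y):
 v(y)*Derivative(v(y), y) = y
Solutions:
 v(y) = -sqrt(C1 + y^2)
 v(y) = sqrt(C1 + y^2)


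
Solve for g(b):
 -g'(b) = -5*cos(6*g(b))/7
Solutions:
 -5*b/7 - log(sin(6*g(b)) - 1)/12 + log(sin(6*g(b)) + 1)/12 = C1


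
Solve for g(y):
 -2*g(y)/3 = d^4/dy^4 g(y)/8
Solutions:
 g(y) = (C1*sin(sqrt(2)*3^(3/4)*y/3) + C2*cos(sqrt(2)*3^(3/4)*y/3))*exp(-sqrt(2)*3^(3/4)*y/3) + (C3*sin(sqrt(2)*3^(3/4)*y/3) + C4*cos(sqrt(2)*3^(3/4)*y/3))*exp(sqrt(2)*3^(3/4)*y/3)


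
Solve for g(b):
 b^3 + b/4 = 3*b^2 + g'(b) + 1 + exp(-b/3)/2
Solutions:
 g(b) = C1 + b^4/4 - b^3 + b^2/8 - b + 3*exp(-b/3)/2


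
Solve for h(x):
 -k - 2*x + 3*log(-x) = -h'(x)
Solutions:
 h(x) = C1 + x^2 + x*(k + 3) - 3*x*log(-x)


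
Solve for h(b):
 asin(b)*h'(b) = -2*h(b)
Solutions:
 h(b) = C1*exp(-2*Integral(1/asin(b), b))


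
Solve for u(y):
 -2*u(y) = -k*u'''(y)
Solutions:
 u(y) = C1*exp(2^(1/3)*y*(1/k)^(1/3)) + C2*exp(2^(1/3)*y*(-1 + sqrt(3)*I)*(1/k)^(1/3)/2) + C3*exp(-2^(1/3)*y*(1 + sqrt(3)*I)*(1/k)^(1/3)/2)


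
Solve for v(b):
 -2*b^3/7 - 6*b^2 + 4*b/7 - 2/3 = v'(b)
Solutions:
 v(b) = C1 - b^4/14 - 2*b^3 + 2*b^2/7 - 2*b/3


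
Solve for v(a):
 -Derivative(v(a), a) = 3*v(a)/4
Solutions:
 v(a) = C1*exp(-3*a/4)


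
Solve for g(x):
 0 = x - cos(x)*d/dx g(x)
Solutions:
 g(x) = C1 + Integral(x/cos(x), x)


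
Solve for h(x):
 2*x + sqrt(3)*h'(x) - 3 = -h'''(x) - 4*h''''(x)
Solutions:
 h(x) = C1 + C2*exp(x*(-2 + (1 + 216*sqrt(3) + sqrt(-1 + (1 + 216*sqrt(3))^2))^(-1/3) + (1 + 216*sqrt(3) + sqrt(-1 + (1 + 216*sqrt(3))^2))^(1/3))/24)*sin(sqrt(3)*x*(-(1 + 216*sqrt(3) + sqrt(-1 + (1 + 216*sqrt(3))^2))^(1/3) + (1 + 216*sqrt(3) + sqrt(-1 + (1 + 216*sqrt(3))^2))^(-1/3))/24) + C3*exp(x*(-2 + (1 + 216*sqrt(3) + sqrt(-1 + (1 + 216*sqrt(3))^2))^(-1/3) + (1 + 216*sqrt(3) + sqrt(-1 + (1 + 216*sqrt(3))^2))^(1/3))/24)*cos(sqrt(3)*x*(-(1 + 216*sqrt(3) + sqrt(-1 + (1 + 216*sqrt(3))^2))^(1/3) + (1 + 216*sqrt(3) + sqrt(-1 + (1 + 216*sqrt(3))^2))^(-1/3))/24) + C4*exp(-x*((1 + 216*sqrt(3) + sqrt(-1 + (1 + 216*sqrt(3))^2))^(-1/3) + 1 + (1 + 216*sqrt(3) + sqrt(-1 + (1 + 216*sqrt(3))^2))^(1/3))/12) - sqrt(3)*x^2/3 + sqrt(3)*x


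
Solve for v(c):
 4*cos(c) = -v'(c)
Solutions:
 v(c) = C1 - 4*sin(c)


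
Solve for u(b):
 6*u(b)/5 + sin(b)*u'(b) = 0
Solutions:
 u(b) = C1*(cos(b) + 1)^(3/5)/(cos(b) - 1)^(3/5)


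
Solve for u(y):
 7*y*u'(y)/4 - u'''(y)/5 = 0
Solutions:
 u(y) = C1 + Integral(C2*airyai(70^(1/3)*y/2) + C3*airybi(70^(1/3)*y/2), y)


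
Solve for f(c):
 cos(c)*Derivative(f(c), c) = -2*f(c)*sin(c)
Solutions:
 f(c) = C1*cos(c)^2


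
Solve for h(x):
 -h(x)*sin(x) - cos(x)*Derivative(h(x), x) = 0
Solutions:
 h(x) = C1*cos(x)


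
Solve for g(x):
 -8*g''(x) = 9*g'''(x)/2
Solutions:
 g(x) = C1 + C2*x + C3*exp(-16*x/9)


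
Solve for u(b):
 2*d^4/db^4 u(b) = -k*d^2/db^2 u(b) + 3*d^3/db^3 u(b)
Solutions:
 u(b) = C1 + C2*b + C3*exp(b*(3 - sqrt(9 - 8*k))/4) + C4*exp(b*(sqrt(9 - 8*k) + 3)/4)


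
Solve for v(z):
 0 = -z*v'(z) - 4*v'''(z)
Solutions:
 v(z) = C1 + Integral(C2*airyai(-2^(1/3)*z/2) + C3*airybi(-2^(1/3)*z/2), z)


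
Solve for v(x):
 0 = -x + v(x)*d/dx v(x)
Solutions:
 v(x) = -sqrt(C1 + x^2)
 v(x) = sqrt(C1 + x^2)


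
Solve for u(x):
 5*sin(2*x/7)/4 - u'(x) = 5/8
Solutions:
 u(x) = C1 - 5*x/8 - 35*cos(2*x/7)/8


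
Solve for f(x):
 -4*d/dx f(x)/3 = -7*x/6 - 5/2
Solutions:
 f(x) = C1 + 7*x^2/16 + 15*x/8


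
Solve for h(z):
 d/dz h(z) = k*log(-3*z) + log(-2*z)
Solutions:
 h(z) = C1 + z*(k + 1)*log(-z) + z*(-k + k*log(3) - 1 + log(2))


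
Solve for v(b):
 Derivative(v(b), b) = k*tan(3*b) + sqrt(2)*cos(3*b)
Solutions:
 v(b) = C1 - k*log(cos(3*b))/3 + sqrt(2)*sin(3*b)/3


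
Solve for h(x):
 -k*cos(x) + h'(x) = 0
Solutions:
 h(x) = C1 + k*sin(x)


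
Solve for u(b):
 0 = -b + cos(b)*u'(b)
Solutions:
 u(b) = C1 + Integral(b/cos(b), b)


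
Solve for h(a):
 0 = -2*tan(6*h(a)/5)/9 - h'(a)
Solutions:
 h(a) = -5*asin(C1*exp(-4*a/15))/6 + 5*pi/6
 h(a) = 5*asin(C1*exp(-4*a/15))/6


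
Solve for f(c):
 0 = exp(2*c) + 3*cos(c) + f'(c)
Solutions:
 f(c) = C1 - exp(2*c)/2 - 3*sin(c)


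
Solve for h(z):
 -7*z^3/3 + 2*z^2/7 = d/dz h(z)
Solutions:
 h(z) = C1 - 7*z^4/12 + 2*z^3/21


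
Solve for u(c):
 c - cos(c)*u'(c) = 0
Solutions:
 u(c) = C1 + Integral(c/cos(c), c)


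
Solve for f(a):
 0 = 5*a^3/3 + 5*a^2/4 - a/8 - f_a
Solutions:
 f(a) = C1 + 5*a^4/12 + 5*a^3/12 - a^2/16


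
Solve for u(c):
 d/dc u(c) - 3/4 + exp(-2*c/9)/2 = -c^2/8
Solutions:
 u(c) = C1 - c^3/24 + 3*c/4 + 9*exp(-2*c/9)/4


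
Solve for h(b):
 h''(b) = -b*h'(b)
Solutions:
 h(b) = C1 + C2*erf(sqrt(2)*b/2)


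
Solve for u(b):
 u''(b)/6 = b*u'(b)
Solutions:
 u(b) = C1 + C2*erfi(sqrt(3)*b)


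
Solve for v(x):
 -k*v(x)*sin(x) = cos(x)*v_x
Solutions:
 v(x) = C1*exp(k*log(cos(x)))


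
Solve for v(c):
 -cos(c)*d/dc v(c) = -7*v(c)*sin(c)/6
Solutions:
 v(c) = C1/cos(c)^(7/6)


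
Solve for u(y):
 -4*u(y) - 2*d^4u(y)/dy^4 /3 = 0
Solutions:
 u(y) = (C1*sin(2^(3/4)*3^(1/4)*y/2) + C2*cos(2^(3/4)*3^(1/4)*y/2))*exp(-2^(3/4)*3^(1/4)*y/2) + (C3*sin(2^(3/4)*3^(1/4)*y/2) + C4*cos(2^(3/4)*3^(1/4)*y/2))*exp(2^(3/4)*3^(1/4)*y/2)


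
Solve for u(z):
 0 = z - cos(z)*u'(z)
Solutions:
 u(z) = C1 + Integral(z/cos(z), z)


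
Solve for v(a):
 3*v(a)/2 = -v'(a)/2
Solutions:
 v(a) = C1*exp(-3*a)


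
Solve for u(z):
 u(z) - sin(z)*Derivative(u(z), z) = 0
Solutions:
 u(z) = C1*sqrt(cos(z) - 1)/sqrt(cos(z) + 1)


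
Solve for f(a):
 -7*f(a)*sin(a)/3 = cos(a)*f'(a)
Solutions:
 f(a) = C1*cos(a)^(7/3)


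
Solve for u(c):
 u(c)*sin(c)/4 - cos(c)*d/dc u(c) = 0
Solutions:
 u(c) = C1/cos(c)^(1/4)


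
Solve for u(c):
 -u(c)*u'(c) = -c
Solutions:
 u(c) = -sqrt(C1 + c^2)
 u(c) = sqrt(C1 + c^2)


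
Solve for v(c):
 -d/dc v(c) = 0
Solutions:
 v(c) = C1


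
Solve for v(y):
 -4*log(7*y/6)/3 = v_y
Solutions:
 v(y) = C1 - 4*y*log(y)/3 - 4*y*log(7)/3 + 4*y/3 + 4*y*log(6)/3


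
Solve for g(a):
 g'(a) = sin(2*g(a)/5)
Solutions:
 -a + 5*log(cos(2*g(a)/5) - 1)/4 - 5*log(cos(2*g(a)/5) + 1)/4 = C1


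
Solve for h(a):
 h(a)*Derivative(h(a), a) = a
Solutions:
 h(a) = -sqrt(C1 + a^2)
 h(a) = sqrt(C1 + a^2)


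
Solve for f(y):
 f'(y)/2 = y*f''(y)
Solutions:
 f(y) = C1 + C2*y^(3/2)


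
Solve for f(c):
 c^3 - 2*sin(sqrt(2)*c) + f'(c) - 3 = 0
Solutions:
 f(c) = C1 - c^4/4 + 3*c - sqrt(2)*cos(sqrt(2)*c)


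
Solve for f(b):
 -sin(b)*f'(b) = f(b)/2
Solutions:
 f(b) = C1*(cos(b) + 1)^(1/4)/(cos(b) - 1)^(1/4)


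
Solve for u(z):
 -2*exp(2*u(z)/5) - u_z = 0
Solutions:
 u(z) = 5*log(-sqrt(-1/(C1 - 2*z))) - 5*log(2) + 5*log(10)/2
 u(z) = 5*log(-1/(C1 - 2*z))/2 - 5*log(2) + 5*log(10)/2


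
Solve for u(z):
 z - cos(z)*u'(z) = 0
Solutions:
 u(z) = C1 + Integral(z/cos(z), z)


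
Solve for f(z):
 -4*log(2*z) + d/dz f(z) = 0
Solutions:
 f(z) = C1 + 4*z*log(z) - 4*z + z*log(16)


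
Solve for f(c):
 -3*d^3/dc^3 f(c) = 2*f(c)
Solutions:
 f(c) = C3*exp(-2^(1/3)*3^(2/3)*c/3) + (C1*sin(2^(1/3)*3^(1/6)*c/2) + C2*cos(2^(1/3)*3^(1/6)*c/2))*exp(2^(1/3)*3^(2/3)*c/6)


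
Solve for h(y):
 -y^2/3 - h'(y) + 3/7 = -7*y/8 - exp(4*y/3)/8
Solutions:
 h(y) = C1 - y^3/9 + 7*y^2/16 + 3*y/7 + 3*exp(4*y/3)/32


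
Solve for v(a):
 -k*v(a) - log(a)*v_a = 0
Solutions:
 v(a) = C1*exp(-k*li(a))


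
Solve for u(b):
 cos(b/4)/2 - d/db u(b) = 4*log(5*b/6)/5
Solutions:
 u(b) = C1 - 4*b*log(b)/5 - 4*b*log(5)/5 + 4*b/5 + 4*b*log(6)/5 + 2*sin(b/4)


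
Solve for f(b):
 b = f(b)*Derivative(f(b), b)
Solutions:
 f(b) = -sqrt(C1 + b^2)
 f(b) = sqrt(C1 + b^2)


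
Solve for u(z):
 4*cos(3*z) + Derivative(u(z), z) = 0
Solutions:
 u(z) = C1 - 4*sin(3*z)/3


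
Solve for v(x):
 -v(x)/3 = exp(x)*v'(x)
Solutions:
 v(x) = C1*exp(exp(-x)/3)


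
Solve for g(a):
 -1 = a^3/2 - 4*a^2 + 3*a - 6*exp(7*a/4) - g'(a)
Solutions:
 g(a) = C1 + a^4/8 - 4*a^3/3 + 3*a^2/2 + a - 24*exp(7*a/4)/7


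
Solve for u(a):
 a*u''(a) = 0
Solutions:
 u(a) = C1 + C2*a


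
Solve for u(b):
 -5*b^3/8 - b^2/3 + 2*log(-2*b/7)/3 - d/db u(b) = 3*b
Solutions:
 u(b) = C1 - 5*b^4/32 - b^3/9 - 3*b^2/2 + 2*b*log(-b)/3 + 2*b*(-log(7) - 1 + log(2))/3
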